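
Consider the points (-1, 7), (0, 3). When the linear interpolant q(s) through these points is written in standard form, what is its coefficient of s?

-4

The leading coefficient equals the top divided difference q[-1,0].
q[-1,0] = (3 - 7) / (0 - (-1)) = -4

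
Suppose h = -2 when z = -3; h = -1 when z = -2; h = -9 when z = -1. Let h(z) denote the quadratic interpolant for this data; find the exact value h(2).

-87

Evaluate each Lagrange basis at z = 2:
L_0(2) = (4)·(3)/[(-1)·(-2)] = 6
L_1(2) = (5)·(3)/[(1)·(-1)] = -15
L_2(2) = (5)·(4)/[(2)·(1)] = 10
Sum: (-2)·(6) + (-1)·(-15) + (-9)·(10) = -87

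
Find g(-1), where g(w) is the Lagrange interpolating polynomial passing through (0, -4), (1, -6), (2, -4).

2

Evaluate each Lagrange basis at w = -1:
L_0(-1) = (-2)·(-3)/[(-1)·(-2)] = 3
L_1(-1) = (-1)·(-3)/[(1)·(-1)] = -3
L_2(-1) = (-1)·(-2)/[(2)·(1)] = 1
Sum: (-4)·(3) + (-6)·(-3) + (-4)·(1) = 2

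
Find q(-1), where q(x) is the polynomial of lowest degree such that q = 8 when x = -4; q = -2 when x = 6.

5

L_0(-1) = (-7)/[(-10)] = 7/10
L_1(-1) = (3)/[(10)] = 3/10
Sum: 8·(7/10) + (-2)·(3/10) = 5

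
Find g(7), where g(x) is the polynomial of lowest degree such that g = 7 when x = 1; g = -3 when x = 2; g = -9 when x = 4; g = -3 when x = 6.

L_0(7) = (5)·(3)·(1)/[(-1)·(-3)·(-5)] = -1
L_1(7) = (6)·(3)·(1)/[(1)·(-2)·(-4)] = 9/4
L_2(7) = (6)·(5)·(1)/[(3)·(2)·(-2)] = -5/2
L_3(7) = (6)·(5)·(3)/[(5)·(4)·(2)] = 9/4
Sum: 7·(-1) + (-3)·(9/4) + (-9)·(-5/2) + (-3)·(9/4) = 2

2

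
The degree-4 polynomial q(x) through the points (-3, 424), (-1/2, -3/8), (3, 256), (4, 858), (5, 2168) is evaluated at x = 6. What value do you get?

Evaluate each Lagrange basis at x = 6:
L_0(6) = (13/2)·(3)·(2)·(1)/[(-5/2)·(-6)·(-7)·(-8)] = 13/280
L_1(6) = (9)·(3)·(2)·(1)/[(5/2)·(-7/2)·(-9/2)·(-11/2)] = -96/385
L_2(6) = (9)·(13/2)·(2)·(1)/[(6)·(7/2)·(-1)·(-2)] = 39/14
L_3(6) = (9)·(13/2)·(3)·(1)/[(7)·(9/2)·(1)·(-1)] = -39/7
L_4(6) = (9)·(13/2)·(3)·(2)/[(8)·(11/2)·(2)·(1)] = 351/88
Sum: 424·(13/280) + (-3/8)·(-96/385) + 256·(39/14) + 858·(-39/7) + 2168·(351/88) = 4600

4600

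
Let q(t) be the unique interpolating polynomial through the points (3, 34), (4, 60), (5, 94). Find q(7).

186

Evaluate each Lagrange basis at t = 7:
L_0(7) = (3)·(2)/[(-1)·(-2)] = 3
L_1(7) = (4)·(2)/[(1)·(-1)] = -8
L_2(7) = (4)·(3)/[(2)·(1)] = 6
Sum: 34·(3) + 60·(-8) + 94·(6) = 186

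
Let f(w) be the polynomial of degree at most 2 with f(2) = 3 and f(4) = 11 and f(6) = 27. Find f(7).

Evaluate each Lagrange basis at w = 7:
L_0(7) = (3)·(1)/[(-2)·(-4)] = 3/8
L_1(7) = (5)·(1)/[(2)·(-2)] = -5/4
L_2(7) = (5)·(3)/[(4)·(2)] = 15/8
Sum: 3·(3/8) + 11·(-5/4) + 27·(15/8) = 38

38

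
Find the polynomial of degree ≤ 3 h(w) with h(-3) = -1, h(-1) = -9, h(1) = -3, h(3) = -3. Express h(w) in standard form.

L_0(w) = (w + 1)(w - 1)(w - 3) / [-48] = -(1/48)w^3 + (1/16)w^2 + (1/48)w - 1/16
L_1(w) = (w + 3)(w - 1)(w - 3) / [16] = (1/16)w^3 - (1/16)w^2 - (9/16)w + 9/16
L_2(w) = (w + 3)(w + 1)(w - 3) / [-16] = -(1/16)w^3 - (1/16)w^2 + (9/16)w + 9/16
L_3(w) = (w + 3)(w + 1)(w - 1) / [48] = (1/48)w^3 + (1/16)w^2 - (1/48)w - 1/16
h(w) = (-1)·L_0 + (-9)·L_1 + (-3)·L_2 + (-3)·L_3
  (-1)·L_0(w) = (1/48)w^3 - (1/16)w^2 - (1/48)w + 1/16
  (-9)·L_1(w) = -(9/16)w^3 + (9/16)w^2 + (81/16)w - 81/16
  (-3)·L_2(w) = (3/16)w^3 + (3/16)w^2 - (27/16)w - 27/16
  (-3)·L_3(w) = -(1/16)w^3 - (3/16)w^2 + (1/16)w + 3/16
Adding term by term: -(5/12)w^3 + (1/2)w^2 + (41/12)w - 13/2

h(w) = -(5/12)w^3 + (1/2)w^2 + (41/12)w - 13/2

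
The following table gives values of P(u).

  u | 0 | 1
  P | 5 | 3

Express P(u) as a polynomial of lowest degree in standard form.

Build the Lagrange basis polynomials:
L_0(u) = (u - 1) / [-1] = -u + 1
L_1(u) = u / [1] = u
P(u) = 5·L_0 + 3·L_1
  5·L_0(u) = -5u + 5
  3·L_1(u) = 3u
Adding term by term: -2u + 5

P(u) = -2u + 5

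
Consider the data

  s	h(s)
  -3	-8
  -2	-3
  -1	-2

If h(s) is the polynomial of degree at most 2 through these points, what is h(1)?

-12

Using Newton's divided-difference form:
h[-3,-2] = (-3 - (-8)) / (-2 - (-3)) = 5
h[-2,-1] = (-2 - (-3)) / (-1 - (-2)) = 1
h[-3,-2,-1] = (1 - 5) / (-1 - (-3)) = -2
h(1) = -8 + 5·(4) + (-2)·(4)·(3) = -12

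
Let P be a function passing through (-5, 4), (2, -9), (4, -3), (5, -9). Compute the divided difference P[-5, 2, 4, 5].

-223/630

P[-5,2] = (-9 - 4) / (2 - (-5)) = -13/7
P[2,4] = (-3 - (-9)) / (4 - 2) = 3
P[4,5] = (-9 - (-3)) / (5 - 4) = -6
P[-5,2,4] = (3 - (-13/7)) / (4 - (-5)) = 34/63
P[2,4,5] = (-6 - 3) / (5 - 2) = -3
P[-5,2,4,5] = (-3 - 34/63) / (5 - (-5)) = -223/630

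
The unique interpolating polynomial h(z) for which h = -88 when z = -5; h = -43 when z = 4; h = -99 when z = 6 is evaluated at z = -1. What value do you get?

-8

L_0(-1) = (-5)·(-7)/[(-9)·(-11)] = 35/99
L_1(-1) = (4)·(-7)/[(9)·(-2)] = 14/9
L_2(-1) = (4)·(-5)/[(11)·(2)] = -10/11
Sum: (-88)·(35/99) + (-43)·(14/9) + (-99)·(-10/11) = -8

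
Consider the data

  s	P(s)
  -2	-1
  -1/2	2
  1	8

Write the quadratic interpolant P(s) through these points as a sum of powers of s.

Newton's divided differences:
P[-2,-1/2] = (2 - (-1)) / (-1/2 - (-2)) = 2
P[-1/2,1] = (8 - 2) / (1 - (-1/2)) = 4
P[-2,-1/2,1] = (4 - 2) / (1 - (-2)) = 2/3
P(s) = -1 + 2·(s + 2) + (2/3)·(s + 2)(s + 1/2)
Expanding: P(s) = (2/3)s^2 + (11/3)s + 11/3

P(s) = (2/3)s^2 + (11/3)s + 11/3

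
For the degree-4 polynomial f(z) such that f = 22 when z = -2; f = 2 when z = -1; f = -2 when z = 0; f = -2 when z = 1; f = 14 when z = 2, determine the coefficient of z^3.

L_0(z) = (z + 1)z(z - 1)(z - 2) / [24] = (1/24)z^4 - (1/12)z^3 - (1/24)z^2 + (1/12)z
L_1(z) = (z + 2)z(z - 1)(z - 2) / [-6] = -(1/6)z^4 + (1/6)z^3 + (2/3)z^2 - (2/3)z
L_2(z) = (z + 2)(z + 1)(z - 1)(z - 2) / [4] = (1/4)z^4 - (5/4)z^2 + 1
L_3(z) = (z + 2)(z + 1)z(z - 2) / [-6] = -(1/6)z^4 - (1/6)z^3 + (2/3)z^2 + (2/3)z
L_4(z) = (z + 2)(z + 1)z(z - 1) / [24] = (1/24)z^4 + (1/12)z^3 - (1/24)z^2 - (1/12)z
f(z) = 22·L_0 + 2·L_1 + (-2)·L_2 + (-2)·L_3 + 14·L_4
Only the coefficient of z^3 is needed; take it from each L_i and combine:
22·(-1/12) + 2·(1/6) + (-2)·(0) + (-2)·(-1/6) + 14·(1/12) = 0

0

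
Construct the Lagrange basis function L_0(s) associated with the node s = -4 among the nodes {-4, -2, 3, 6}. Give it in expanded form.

L_0(s) = -(1/140)s^3 + (1/20)s^2 - 9/35

L_0(s) = (s + 2)(s - 3)(s - 6) / [(-2)·(-7)·(-10)]
       = (s^3 - 7s^2 + 36) / (-140)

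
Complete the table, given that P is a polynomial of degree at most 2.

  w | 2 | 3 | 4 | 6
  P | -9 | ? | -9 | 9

-45/4

The 3 known values determine P uniquely (degree ≤ 2).
Evaluate each Lagrange basis at w = 3:
L_0(3) = (-1)·(-3)/[(-2)·(-4)] = 3/8
L_1(3) = (1)·(-3)/[(2)·(-2)] = 3/4
L_2(3) = (1)·(-1)/[(4)·(2)] = -1/8
Sum: (-9)·(3/8) + (-9)·(3/4) + 9·(-1/8) = -45/4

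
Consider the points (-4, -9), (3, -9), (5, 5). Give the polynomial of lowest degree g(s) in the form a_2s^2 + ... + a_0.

Newton's divided differences:
g[-4,3] = (-9 - (-9)) / (3 - (-4)) = 0
g[3,5] = (5 - (-9)) / (5 - 3) = 7
g[-4,3,5] = (7 - 0) / (5 - (-4)) = 7/9
g(s) = -9 + (7/9)·(s + 4)(s - 3)
Expanding: g(s) = (7/9)s^2 + (7/9)s - 55/3

g(s) = (7/9)s^2 + (7/9)s - 55/3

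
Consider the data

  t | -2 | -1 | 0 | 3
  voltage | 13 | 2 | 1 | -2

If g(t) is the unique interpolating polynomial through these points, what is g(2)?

L_0(2) = (3)·(2)·(-1)/[(-1)·(-2)·(-5)] = 3/5
L_1(2) = (4)·(2)·(-1)/[(1)·(-1)·(-4)] = -2
L_2(2) = (4)·(3)·(-1)/[(2)·(1)·(-3)] = 2
L_3(2) = (4)·(3)·(2)/[(5)·(4)·(3)] = 2/5
Sum: 13·(3/5) + 2·(-2) + 1·(2) + (-2)·(2/5) = 5

5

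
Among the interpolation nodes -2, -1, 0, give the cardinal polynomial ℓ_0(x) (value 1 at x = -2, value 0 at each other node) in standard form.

ℓ_0(x) = (x + 1)x / [(-1)·(-2)]
       = (x^2 + x) / (2)

ℓ_0(x) = (1/2)x^2 + (1/2)x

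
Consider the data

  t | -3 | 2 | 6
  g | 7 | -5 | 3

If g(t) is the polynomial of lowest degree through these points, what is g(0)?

Evaluate each Lagrange basis at t = 0:
L_0(0) = (-2)·(-6)/[(-5)·(-9)] = 4/15
L_1(0) = (3)·(-6)/[(5)·(-4)] = 9/10
L_2(0) = (3)·(-2)/[(9)·(4)] = -1/6
Sum: 7·(4/15) + (-5)·(9/10) + 3·(-1/6) = -47/15

-47/15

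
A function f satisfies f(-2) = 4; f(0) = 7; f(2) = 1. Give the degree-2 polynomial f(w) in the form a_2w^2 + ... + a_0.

L_0(w) = w(w - 2) / [8] = (1/8)w^2 - (1/4)w
L_1(w) = (w + 2)(w - 2) / [-4] = -(1/4)w^2 + 1
L_2(w) = (w + 2)w / [8] = (1/8)w^2 + (1/4)w
f(w) = 4·L_0 + 7·L_1 + 1·L_2
  4·L_0(w) = (1/2)w^2 - w
  7·L_1(w) = -(7/4)w^2 + 7
  1·L_2(w) = (1/8)w^2 + (1/4)w
Adding term by term: -(9/8)w^2 - (3/4)w + 7

f(w) = -(9/8)w^2 - (3/4)w + 7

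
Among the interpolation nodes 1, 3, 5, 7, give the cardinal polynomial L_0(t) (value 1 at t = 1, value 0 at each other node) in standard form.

L_0(t) = (t - 3)(t - 5)(t - 7) / [(-2)·(-4)·(-6)]
       = (t^3 - 15t^2 + 71t - 105) / (-48)

L_0(t) = -(1/48)t^3 + (5/16)t^2 - (71/48)t + 35/16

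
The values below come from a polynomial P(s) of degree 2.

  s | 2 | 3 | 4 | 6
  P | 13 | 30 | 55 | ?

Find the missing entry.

129

The 3 known values determine P uniquely (degree ≤ 2).
L_0(6) = (3)·(2)/[(-1)·(-2)] = 3
L_1(6) = (4)·(2)/[(1)·(-1)] = -8
L_2(6) = (4)·(3)/[(2)·(1)] = 6
Sum: 13·(3) + 30·(-8) + 55·(6) = 129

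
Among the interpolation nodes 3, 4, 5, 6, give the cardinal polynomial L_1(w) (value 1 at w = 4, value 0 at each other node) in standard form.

L_1(w) = (w - 3)(w - 5)(w - 6) / [(1)·(-1)·(-2)]
       = (w^3 - 14w^2 + 63w - 90) / (2)

L_1(w) = (1/2)w^3 - 7w^2 + (63/2)w - 45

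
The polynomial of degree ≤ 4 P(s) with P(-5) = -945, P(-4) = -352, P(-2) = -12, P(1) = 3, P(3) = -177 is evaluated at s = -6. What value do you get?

-2076

Evaluate each Lagrange basis at s = -6:
L_0(-6) = (-2)·(-4)·(-7)·(-9)/[(-1)·(-3)·(-6)·(-8)] = 7/2
L_1(-6) = (-1)·(-4)·(-7)·(-9)/[(1)·(-2)·(-5)·(-7)] = -18/5
L_2(-6) = (-1)·(-2)·(-7)·(-9)/[(3)·(2)·(-3)·(-5)] = 7/5
L_3(-6) = (-1)·(-2)·(-4)·(-9)/[(6)·(5)·(3)·(-2)] = -2/5
L_4(-6) = (-1)·(-2)·(-4)·(-7)/[(8)·(7)·(5)·(2)] = 1/10
Sum: (-945)·(7/2) + (-352)·(-18/5) + (-12)·(7/5) + 3·(-2/5) + (-177)·(1/10) = -2076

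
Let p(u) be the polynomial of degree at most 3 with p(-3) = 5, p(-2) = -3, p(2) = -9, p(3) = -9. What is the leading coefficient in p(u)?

-1/6

The leading coefficient equals the top divided difference p[-3,-2,2,3].
p[-3,-2] = (-3 - 5) / (-2 - (-3)) = -8
p[-2,2] = (-9 - (-3)) / (2 - (-2)) = -3/2
p[2,3] = (-9 - (-9)) / (3 - 2) = 0
p[-3,-2,2] = (-3/2 - (-8)) / (2 - (-3)) = 13/10
p[-2,2,3] = (0 - (-3/2)) / (3 - (-2)) = 3/10
p[-3,-2,2,3] = (3/10 - 13/10) / (3 - (-3)) = -1/6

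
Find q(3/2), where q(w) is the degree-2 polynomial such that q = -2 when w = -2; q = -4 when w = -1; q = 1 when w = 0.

Using Newton's divided-difference form:
q[-2,-1] = (-4 - (-2)) / (-1 - (-2)) = -2
q[-1,0] = (1 - (-4)) / (0 - (-1)) = 5
q[-2,-1,0] = (5 - (-2)) / (0 - (-2)) = 7/2
q(3/2) = -2 + (-2)·(7/2) + (7/2)·(7/2)·(5/2) = 173/8

173/8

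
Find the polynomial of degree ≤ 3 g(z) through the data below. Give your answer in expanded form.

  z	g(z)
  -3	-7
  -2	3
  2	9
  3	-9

g(z) = -(11/30)z^3 - (14/5)z^2 + (89/30)z + 86/5

Build the Lagrange basis polynomials:
L_0(z) = (z + 2)(z - 2)(z - 3) / [-30] = -(1/30)z^3 + (1/10)z^2 + (2/15)z - 2/5
L_1(z) = (z + 3)(z - 2)(z - 3) / [20] = (1/20)z^3 - (1/10)z^2 - (9/20)z + 9/10
L_2(z) = (z + 3)(z + 2)(z - 3) / [-20] = -(1/20)z^3 - (1/10)z^2 + (9/20)z + 9/10
L_3(z) = (z + 3)(z + 2)(z - 2) / [30] = (1/30)z^3 + (1/10)z^2 - (2/15)z - 2/5
g(z) = (-7)·L_0 + 3·L_1 + 9·L_2 + (-9)·L_3
  (-7)·L_0(z) = (7/30)z^3 - (7/10)z^2 - (14/15)z + 14/5
  3·L_1(z) = (3/20)z^3 - (3/10)z^2 - (27/20)z + 27/10
  9·L_2(z) = -(9/20)z^3 - (9/10)z^2 + (81/20)z + 81/10
  (-9)·L_3(z) = -(3/10)z^3 - (9/10)z^2 + (6/5)z + 18/5
Adding term by term: -(11/30)z^3 - (14/5)z^2 + (89/30)z + 86/5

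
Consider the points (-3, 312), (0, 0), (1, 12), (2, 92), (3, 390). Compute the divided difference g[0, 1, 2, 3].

g[0,1] = (12 - 0) / (1 - 0) = 12
g[1,2] = (92 - 12) / (2 - 1) = 80
g[2,3] = (390 - 92) / (3 - 2) = 298
g[0,1,2] = (80 - 12) / (2 - 0) = 34
g[1,2,3] = (298 - 80) / (3 - 1) = 109
g[0,1,2,3] = (109 - 34) / (3 - 0) = 25

25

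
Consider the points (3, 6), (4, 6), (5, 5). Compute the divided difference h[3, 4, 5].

-1/2

h[3,4] = (6 - 6) / (4 - 3) = 0
h[4,5] = (5 - 6) / (5 - 4) = -1
h[3,4,5] = (-1 - 0) / (5 - 3) = -1/2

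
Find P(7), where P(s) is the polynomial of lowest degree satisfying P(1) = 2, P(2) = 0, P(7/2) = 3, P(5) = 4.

Evaluate each Lagrange basis at s = 7:
L_0(7) = (5)·(7/2)·(2)/[(-1)·(-5/2)·(-4)] = -7/2
L_1(7) = (6)·(7/2)·(2)/[(1)·(-3/2)·(-3)] = 28/3
L_2(7) = (6)·(5)·(2)/[(5/2)·(3/2)·(-3/2)] = -32/3
L_3(7) = (6)·(5)·(7/2)/[(4)·(3)·(3/2)] = 35/6
Sum: 2·(-7/2) + 0 + 3·(-32/3) + 4·(35/6) = -47/3

-47/3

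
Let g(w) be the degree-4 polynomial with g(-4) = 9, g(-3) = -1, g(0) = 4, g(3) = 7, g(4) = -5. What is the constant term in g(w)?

4

L_0(w) = (w + 3)w(w - 3)(w - 4) / [224] = (1/224)w^4 - (1/56)w^3 - (9/224)w^2 + (9/56)w
L_1(w) = (w + 4)w(w - 3)(w - 4) / [-126] = -(1/126)w^4 + (1/42)w^3 + (8/63)w^2 - (8/21)w
L_2(w) = (w + 4)(w + 3)(w - 3)(w - 4) / [144] = (1/144)w^4 - (25/144)w^2 + 1
L_3(w) = (w + 4)(w + 3)w(w - 4) / [-126] = -(1/126)w^4 - (1/42)w^3 + (8/63)w^2 + (8/21)w
L_4(w) = (w + 4)(w + 3)w(w - 3) / [224] = (1/224)w^4 + (1/56)w^3 - (9/224)w^2 - (9/56)w
g(w) = 9·L_0 + (-1)·L_1 + 4·L_2 + 7·L_3 + (-5)·L_4
Only the constant term is needed; take it from each L_i and combine:
9·(0) + (-1)·(0) + 4·(1) + 7·(0) + (-5)·(0) = 4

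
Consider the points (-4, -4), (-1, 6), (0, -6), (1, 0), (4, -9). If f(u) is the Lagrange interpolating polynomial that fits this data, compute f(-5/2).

Evaluate each Lagrange basis at u = -5/2:
L_0(-5/2) = (-3/2)·(-5/2)·(-7/2)·(-13/2)/[(-3)·(-4)·(-5)·(-8)] = 91/512
L_1(-5/2) = (3/2)·(-5/2)·(-7/2)·(-13/2)/[(3)·(-1)·(-2)·(-5)] = 91/32
L_2(-5/2) = (3/2)·(-3/2)·(-7/2)·(-13/2)/[(4)·(1)·(-1)·(-4)] = -819/256
L_3(-5/2) = (3/2)·(-3/2)·(-5/2)·(-13/2)/[(5)·(2)·(1)·(-3)] = 39/32
L_4(-5/2) = (3/2)·(-3/2)·(-5/2)·(-7/2)/[(8)·(5)·(4)·(3)] = -21/512
Sum: (-4)·(91/512) + 6·(91/32) + (-6)·(-819/256) + 0 + (-9)·(-21/512) = 18389/512

18389/512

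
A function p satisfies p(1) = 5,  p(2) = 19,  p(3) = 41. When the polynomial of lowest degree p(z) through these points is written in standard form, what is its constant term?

L_0(z) = (z - 2)(z - 3) / [2] = (1/2)z^2 - (5/2)z + 3
L_1(z) = (z - 1)(z - 3) / [-1] = -z^2 + 4z - 3
L_2(z) = (z - 1)(z - 2) / [2] = (1/2)z^2 - (3/2)z + 1
p(z) = 5·L_0 + 19·L_1 + 41·L_2
Only the constant term is needed; take it from each L_i and combine:
5·(3) + 19·(-3) + 41·(1) = -1

-1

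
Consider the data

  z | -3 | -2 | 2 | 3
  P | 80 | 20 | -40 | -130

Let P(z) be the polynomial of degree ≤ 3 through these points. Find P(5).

-568

Evaluate each Lagrange basis at z = 5:
L_0(5) = (7)·(3)·(2)/[(-1)·(-5)·(-6)] = -7/5
L_1(5) = (8)·(3)·(2)/[(1)·(-4)·(-5)] = 12/5
L_2(5) = (8)·(7)·(2)/[(5)·(4)·(-1)] = -28/5
L_3(5) = (8)·(7)·(3)/[(6)·(5)·(1)] = 28/5
Sum: 80·(-7/5) + 20·(12/5) + (-40)·(-28/5) + (-130)·(28/5) = -568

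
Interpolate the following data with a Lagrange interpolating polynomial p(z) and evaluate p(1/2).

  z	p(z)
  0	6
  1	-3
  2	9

-9/8

L_0(1/2) = (-1/2)·(-3/2)/[(-1)·(-2)] = 3/8
L_1(1/2) = (1/2)·(-3/2)/[(1)·(-1)] = 3/4
L_2(1/2) = (1/2)·(-1/2)/[(2)·(1)] = -1/8
Sum: 6·(3/8) + (-3)·(3/4) + 9·(-1/8) = -9/8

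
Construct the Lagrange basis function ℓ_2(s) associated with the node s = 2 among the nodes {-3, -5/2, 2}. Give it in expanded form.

ℓ_2(s) = (s + 3)(s + 5/2) / [(5)·(9/2)]
       = (s^2 + (11/2)s + 15/2) / (45/2)

ℓ_2(s) = (2/45)s^2 + (11/45)s + 1/3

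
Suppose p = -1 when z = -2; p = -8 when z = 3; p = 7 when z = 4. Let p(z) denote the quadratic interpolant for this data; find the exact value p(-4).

L_0(-4) = (-7)·(-8)/[(-5)·(-6)] = 28/15
L_1(-4) = (-2)·(-8)/[(5)·(-1)] = -16/5
L_2(-4) = (-2)·(-7)/[(6)·(1)] = 7/3
Sum: (-1)·(28/15) + (-8)·(-16/5) + 7·(7/3) = 601/15

601/15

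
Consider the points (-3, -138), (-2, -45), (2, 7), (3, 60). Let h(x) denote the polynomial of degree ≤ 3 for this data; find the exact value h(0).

-3

L_0(0) = (2)·(-2)·(-3)/[(-1)·(-5)·(-6)] = -2/5
L_1(0) = (3)·(-2)·(-3)/[(1)·(-4)·(-5)] = 9/10
L_2(0) = (3)·(2)·(-3)/[(5)·(4)·(-1)] = 9/10
L_3(0) = (3)·(2)·(-2)/[(6)·(5)·(1)] = -2/5
Sum: (-138)·(-2/5) + (-45)·(9/10) + 7·(9/10) + 60·(-2/5) = -3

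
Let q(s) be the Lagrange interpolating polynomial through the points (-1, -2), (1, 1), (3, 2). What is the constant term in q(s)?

-1/4

Build the Lagrange basis polynomials:
L_0(s) = (s - 1)(s - 3) / [8] = (1/8)s^2 - (1/2)s + 3/8
L_1(s) = (s + 1)(s - 3) / [-4] = -(1/4)s^2 + (1/2)s + 3/4
L_2(s) = (s + 1)(s - 1) / [8] = (1/8)s^2 - 1/8
q(s) = (-2)·L_0 + 1·L_1 + 2·L_2
Only the constant term is needed; take it from each L_i and combine:
(-2)·(3/8) + 1·(3/4) + 2·(-1/8) = -1/4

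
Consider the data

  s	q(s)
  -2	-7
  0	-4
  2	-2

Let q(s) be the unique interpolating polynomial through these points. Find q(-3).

-71/8

Evaluate each Lagrange basis at s = -3:
L_0(-3) = (-3)·(-5)/[(-2)·(-4)] = 15/8
L_1(-3) = (-1)·(-5)/[(2)·(-2)] = -5/4
L_2(-3) = (-1)·(-3)/[(4)·(2)] = 3/8
Sum: (-7)·(15/8) + (-4)·(-5/4) + (-2)·(3/8) = -71/8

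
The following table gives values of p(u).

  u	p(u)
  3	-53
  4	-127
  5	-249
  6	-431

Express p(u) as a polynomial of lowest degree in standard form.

p(u) = -2u^3 + 1

Newton's divided differences:
p[3,4] = (-127 - (-53)) / (4 - 3) = -74
p[4,5] = (-249 - (-127)) / (5 - 4) = -122
p[5,6] = (-431 - (-249)) / (6 - 5) = -182
p[3,4,5] = (-122 - (-74)) / (5 - 3) = -24
p[4,5,6] = (-182 - (-122)) / (6 - 4) = -30
p[3,4,5,6] = (-30 - (-24)) / (6 - 3) = -2
p(u) = -53 + (-74)·(u - 3) + (-24)·(u - 3)(u - 4) + (-2)·(u - 3)(u - 4)(u - 5)
Expanding: p(u) = -2u^3 + 1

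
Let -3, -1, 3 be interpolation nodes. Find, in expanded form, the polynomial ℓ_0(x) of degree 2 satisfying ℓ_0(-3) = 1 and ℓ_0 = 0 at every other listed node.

ℓ_0(x) = (1/12)x^2 - (1/6)x - 1/4

ℓ_0(x) = (x + 1)(x - 3) / [(-2)·(-6)]
       = (x^2 - 2x - 3) / (12)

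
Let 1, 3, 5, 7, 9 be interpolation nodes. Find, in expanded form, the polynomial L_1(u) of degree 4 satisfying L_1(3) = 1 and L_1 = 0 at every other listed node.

L_1(u) = -(1/96)u^4 + (11/48)u^3 - (41/24)u^2 + (229/48)u - 105/32

L_1(u) = (u - 1)(u - 5)(u - 7)(u - 9) / [(2)·(-2)·(-4)·(-6)]
       = (u^4 - 22u^3 + 164u^2 - 458u + 315) / (-96)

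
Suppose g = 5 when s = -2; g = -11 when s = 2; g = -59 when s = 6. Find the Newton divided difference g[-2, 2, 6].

g[-2,2] = (-11 - 5) / (2 - (-2)) = -4
g[2,6] = (-59 - (-11)) / (6 - 2) = -12
g[-2,2,6] = (-12 - (-4)) / (6 - (-2)) = -1

-1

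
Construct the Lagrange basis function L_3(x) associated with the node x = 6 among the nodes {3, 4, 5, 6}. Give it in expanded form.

L_3(x) = (x - 3)(x - 4)(x - 5) / [(3)·(2)·(1)]
       = (x^3 - 12x^2 + 47x - 60) / (6)

L_3(x) = (1/6)x^3 - 2x^2 + (47/6)x - 10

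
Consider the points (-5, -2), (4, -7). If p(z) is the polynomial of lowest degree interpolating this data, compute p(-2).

L_0(-2) = (-6)/[(-9)] = 2/3
L_1(-2) = (3)/[(9)] = 1/3
Sum: (-2)·(2/3) + (-7)·(1/3) = -11/3

-11/3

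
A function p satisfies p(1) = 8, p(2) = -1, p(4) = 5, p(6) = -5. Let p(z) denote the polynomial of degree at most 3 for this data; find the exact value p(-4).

Evaluate each Lagrange basis at z = -4:
L_0(-4) = (-6)·(-8)·(-10)/[(-1)·(-3)·(-5)] = 32
L_1(-4) = (-5)·(-8)·(-10)/[(1)·(-2)·(-4)] = -50
L_2(-4) = (-5)·(-6)·(-10)/[(3)·(2)·(-2)] = 25
L_3(-4) = (-5)·(-6)·(-8)/[(5)·(4)·(2)] = -6
Sum: 8·(32) + (-1)·(-50) + 5·(25) + (-5)·(-6) = 461

461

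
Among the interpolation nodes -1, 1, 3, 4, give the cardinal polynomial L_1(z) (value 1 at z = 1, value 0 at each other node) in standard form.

L_1(z) = (z + 1)(z - 3)(z - 4) / [(2)·(-2)·(-3)]
       = (z^3 - 6z^2 + 5z + 12) / (12)

L_1(z) = (1/12)z^3 - (1/2)z^2 + (5/12)z + 1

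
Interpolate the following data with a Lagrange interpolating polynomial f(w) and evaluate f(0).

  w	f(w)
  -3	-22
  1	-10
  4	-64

Evaluate each Lagrange basis at w = 0:
L_0(0) = (-1)·(-4)/[(-4)·(-7)] = 1/7
L_1(0) = (3)·(-4)/[(4)·(-3)] = 1
L_2(0) = (3)·(-1)/[(7)·(3)] = -1/7
Sum: (-22)·(1/7) + (-10)·(1) + (-64)·(-1/7) = -4

-4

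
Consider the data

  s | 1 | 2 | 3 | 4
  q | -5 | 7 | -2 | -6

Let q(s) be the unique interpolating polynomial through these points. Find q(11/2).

L_0(11/2) = (7/2)·(5/2)·(3/2)/[(-1)·(-2)·(-3)] = -35/16
L_1(11/2) = (9/2)·(5/2)·(3/2)/[(1)·(-1)·(-2)] = 135/16
L_2(11/2) = (9/2)·(7/2)·(3/2)/[(2)·(1)·(-1)] = -189/16
L_3(11/2) = (9/2)·(7/2)·(5/2)/[(3)·(2)·(1)] = 105/16
Sum: (-5)·(-35/16) + 7·(135/16) + (-2)·(-189/16) + (-6)·(105/16) = 217/4

217/4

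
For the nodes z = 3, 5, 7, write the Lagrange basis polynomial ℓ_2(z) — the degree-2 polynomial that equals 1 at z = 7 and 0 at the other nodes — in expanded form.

ℓ_2(z) = (z - 3)(z - 5) / [(4)·(2)]
       = (z^2 - 8z + 15) / (8)

ℓ_2(z) = (1/8)z^2 - z + 15/8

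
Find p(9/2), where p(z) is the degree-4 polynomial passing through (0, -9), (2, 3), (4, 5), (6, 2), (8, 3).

Evaluate each Lagrange basis at z = 9/2:
L_0(9/2) = (5/2)·(1/2)·(-3/2)·(-7/2)/[(-2)·(-4)·(-6)·(-8)] = 35/2048
L_1(9/2) = (9/2)·(1/2)·(-3/2)·(-7/2)/[(2)·(-2)·(-4)·(-6)] = -63/512
L_2(9/2) = (9/2)·(5/2)·(-3/2)·(-7/2)/[(4)·(2)·(-2)·(-4)] = 945/1024
L_3(9/2) = (9/2)·(5/2)·(1/2)·(-7/2)/[(6)·(4)·(2)·(-2)] = 105/512
L_4(9/2) = (9/2)·(5/2)·(1/2)·(-3/2)/[(8)·(6)·(4)·(2)] = -45/2048
Sum: (-9)·(35/2048) + 3·(-63/512) + 5·(945/1024) + 2·(105/512) + 3·(-45/2048) = 2271/512

2271/512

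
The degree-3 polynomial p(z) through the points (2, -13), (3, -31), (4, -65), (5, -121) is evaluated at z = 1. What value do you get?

Using Newton's divided-difference form:
p[2,3] = (-31 - (-13)) / (3 - 2) = -18
p[3,4] = (-65 - (-31)) / (4 - 3) = -34
p[4,5] = (-121 - (-65)) / (5 - 4) = -56
p[2,3,4] = (-34 - (-18)) / (4 - 2) = -8
p[3,4,5] = (-56 - (-34)) / (5 - 3) = -11
p[2,3,4,5] = (-11 - (-8)) / (5 - 2) = -1
p(1) = -13 + (-18)·(-1) + (-8)·(-1)·(-2) + (-1)·(-1)·(-2)·(-3) = -5

-5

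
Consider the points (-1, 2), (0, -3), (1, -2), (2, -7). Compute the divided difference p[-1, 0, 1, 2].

-2

p[-1,0] = (-3 - 2) / (0 - (-1)) = -5
p[0,1] = (-2 - (-3)) / (1 - 0) = 1
p[1,2] = (-7 - (-2)) / (2 - 1) = -5
p[-1,0,1] = (1 - (-5)) / (1 - (-1)) = 3
p[0,1,2] = (-5 - 1) / (2 - 0) = -3
p[-1,0,1,2] = (-3 - 3) / (2 - (-1)) = -2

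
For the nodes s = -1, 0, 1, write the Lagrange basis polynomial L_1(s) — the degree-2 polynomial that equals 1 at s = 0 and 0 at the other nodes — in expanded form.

L_1(s) = (s + 1)(s - 1) / [(1)·(-1)]
       = (s^2 - 1) / (-1)

L_1(s) = -s^2 + 1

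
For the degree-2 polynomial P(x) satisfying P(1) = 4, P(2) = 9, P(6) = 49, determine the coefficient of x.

L_0(x) = (x - 2)(x - 6) / [5] = (1/5)x^2 - (8/5)x + 12/5
L_1(x) = (x - 1)(x - 6) / [-4] = -(1/4)x^2 + (7/4)x - 3/2
L_2(x) = (x - 1)(x - 2) / [20] = (1/20)x^2 - (3/20)x + 1/10
P(x) = 4·L_0 + 9·L_1 + 49·L_2
Only the coefficient of x is needed; take it from each L_i and combine:
4·(-8/5) + 9·(7/4) + 49·(-3/20) = 2

2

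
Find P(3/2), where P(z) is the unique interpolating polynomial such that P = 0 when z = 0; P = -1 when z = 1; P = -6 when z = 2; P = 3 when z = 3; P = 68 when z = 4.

Evaluate each Lagrange basis at z = 3/2:
L_0(3/2) = (1/2)·(-1/2)·(-3/2)·(-5/2)/[(-1)·(-2)·(-3)·(-4)] = -5/128
L_1(3/2) = (3/2)·(-1/2)·(-3/2)·(-5/2)/[(1)·(-1)·(-2)·(-3)] = 15/32
L_2(3/2) = (3/2)·(1/2)·(-3/2)·(-5/2)/[(2)·(1)·(-1)·(-2)] = 45/64
L_3(3/2) = (3/2)·(1/2)·(-1/2)·(-5/2)/[(3)·(2)·(1)·(-1)] = -5/32
L_4(3/2) = (3/2)·(1/2)·(-1/2)·(-3/2)/[(4)·(3)·(2)·(1)] = 3/128
Sum: 0 + (-1)·(15/32) + (-6)·(45/64) + 3·(-5/32) + 68·(3/128) = -57/16

-57/16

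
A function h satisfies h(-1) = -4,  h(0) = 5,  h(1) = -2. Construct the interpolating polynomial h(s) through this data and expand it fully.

h(s) = -8s^2 + s + 5

L_0(s) = s(s - 1) / [2] = (1/2)s^2 - (1/2)s
L_1(s) = (s + 1)(s - 1) / [-1] = -s^2 + 1
L_2(s) = (s + 1)s / [2] = (1/2)s^2 + (1/2)s
h(s) = (-4)·L_0 + 5·L_1 + (-2)·L_2
  (-4)·L_0(s) = -2s^2 + 2s
  5·L_1(s) = -5s^2 + 5
  (-2)·L_2(s) = -s^2 - s
Adding term by term: -8s^2 + s + 5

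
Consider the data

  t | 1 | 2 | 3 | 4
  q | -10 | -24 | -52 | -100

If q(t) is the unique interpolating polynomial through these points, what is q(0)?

Evaluate each Lagrange basis at t = 0:
L_0(0) = (-2)·(-3)·(-4)/[(-1)·(-2)·(-3)] = 4
L_1(0) = (-1)·(-3)·(-4)/[(1)·(-1)·(-2)] = -6
L_2(0) = (-1)·(-2)·(-4)/[(2)·(1)·(-1)] = 4
L_3(0) = (-1)·(-2)·(-3)/[(3)·(2)·(1)] = -1
Sum: (-10)·(4) + (-24)·(-6) + (-52)·(4) + (-100)·(-1) = -4

-4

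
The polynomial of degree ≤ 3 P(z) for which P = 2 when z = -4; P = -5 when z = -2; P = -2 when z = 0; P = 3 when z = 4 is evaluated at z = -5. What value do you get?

L_0(-5) = (-3)·(-5)·(-9)/[(-2)·(-4)·(-8)] = 135/64
L_1(-5) = (-1)·(-5)·(-9)/[(2)·(-2)·(-6)] = -15/8
L_2(-5) = (-1)·(-3)·(-9)/[(4)·(2)·(-4)] = 27/32
L_3(-5) = (-1)·(-3)·(-5)/[(8)·(6)·(4)] = -5/64
Sum: 2·(135/64) + (-5)·(-15/8) + (-2)·(27/32) + 3·(-5/64) = 747/64

747/64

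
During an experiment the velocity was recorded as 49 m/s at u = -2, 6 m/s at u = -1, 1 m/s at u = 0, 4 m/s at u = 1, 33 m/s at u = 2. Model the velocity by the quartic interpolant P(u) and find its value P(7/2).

Evaluate each Lagrange basis at u = 7/2:
L_0(7/2) = (9/2)·(7/2)·(5/2)·(3/2)/[(-1)·(-2)·(-3)·(-4)] = 315/128
L_1(7/2) = (11/2)·(7/2)·(5/2)·(3/2)/[(1)·(-1)·(-2)·(-3)] = -385/32
L_2(7/2) = (11/2)·(9/2)·(5/2)·(3/2)/[(2)·(1)·(-1)·(-2)] = 1485/64
L_3(7/2) = (11/2)·(9/2)·(7/2)·(3/2)/[(3)·(2)·(1)·(-1)] = -693/32
L_4(7/2) = (11/2)·(9/2)·(7/2)·(5/2)/[(4)·(3)·(2)·(1)] = 1155/128
Sum: 49·(315/128) + 6·(-385/32) + 1·(1485/64) + 4·(-693/32) + 33·(1155/128) = 1131/4

1131/4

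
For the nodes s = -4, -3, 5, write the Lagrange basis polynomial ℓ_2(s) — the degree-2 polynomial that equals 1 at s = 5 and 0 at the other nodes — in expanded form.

ℓ_2(s) = (s + 4)(s + 3) / [(9)·(8)]
       = (s^2 + 7s + 12) / (72)

ℓ_2(s) = (1/72)s^2 + (7/72)s + 1/6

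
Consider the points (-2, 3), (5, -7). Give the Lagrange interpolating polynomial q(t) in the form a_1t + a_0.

q(t) = -(10/7)t + 1/7

Build the Lagrange basis polynomials:
L_0(t) = (t - 5) / [-7] = -(1/7)t + 5/7
L_1(t) = (t + 2) / [7] = (1/7)t + 2/7
q(t) = 3·L_0 + (-7)·L_1
  3·L_0(t) = -(3/7)t + 15/7
  (-7)·L_1(t) = -t - 2
Adding term by term: -(10/7)t + 1/7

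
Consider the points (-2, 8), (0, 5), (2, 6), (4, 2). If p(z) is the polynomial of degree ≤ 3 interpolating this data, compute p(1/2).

669/128

L_0(1/2) = (1/2)·(-3/2)·(-7/2)/[(-2)·(-4)·(-6)] = -7/128
L_1(1/2) = (5/2)·(-3/2)·(-7/2)/[(2)·(-2)·(-4)] = 105/128
L_2(1/2) = (5/2)·(1/2)·(-7/2)/[(4)·(2)·(-2)] = 35/128
L_3(1/2) = (5/2)·(1/2)·(-3/2)/[(6)·(4)·(2)] = -5/128
Sum: 8·(-7/128) + 5·(105/128) + 6·(35/128) + 2·(-5/128) = 669/128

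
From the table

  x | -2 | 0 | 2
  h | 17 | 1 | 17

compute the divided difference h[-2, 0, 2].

h[-2,0] = (1 - 17) / (0 - (-2)) = -8
h[0,2] = (17 - 1) / (2 - 0) = 8
h[-2,0,2] = (8 - (-8)) / (2 - (-2)) = 4

4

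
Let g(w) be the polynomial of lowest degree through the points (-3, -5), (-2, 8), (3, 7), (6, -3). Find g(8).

L_0(8) = (10)·(5)·(2)/[(-1)·(-6)·(-9)] = -50/27
L_1(8) = (11)·(5)·(2)/[(1)·(-5)·(-8)] = 11/4
L_2(8) = (11)·(10)·(2)/[(6)·(5)·(-3)] = -22/9
L_3(8) = (11)·(10)·(5)/[(9)·(8)·(3)] = 275/108
Sum: (-5)·(-50/27) + 8·(11/4) + 7·(-22/9) + (-3)·(275/108) = 703/108

703/108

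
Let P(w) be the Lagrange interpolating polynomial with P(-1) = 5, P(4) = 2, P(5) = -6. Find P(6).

Evaluate each Lagrange basis at w = 6:
L_0(6) = (2)·(1)/[(-5)·(-6)] = 1/15
L_1(6) = (7)·(1)/[(5)·(-1)] = -7/5
L_2(6) = (7)·(2)/[(6)·(1)] = 7/3
Sum: 5·(1/15) + 2·(-7/5) + (-6)·(7/3) = -247/15

-247/15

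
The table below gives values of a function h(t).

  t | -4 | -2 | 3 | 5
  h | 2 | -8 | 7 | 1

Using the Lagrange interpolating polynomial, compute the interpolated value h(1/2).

Evaluate each Lagrange basis at t = 1/2:
L_0(1/2) = (5/2)·(-5/2)·(-9/2)/[(-2)·(-7)·(-9)] = -25/112
L_1(1/2) = (9/2)·(-5/2)·(-9/2)/[(2)·(-5)·(-7)] = 81/112
L_2(1/2) = (9/2)·(5/2)·(-9/2)/[(7)·(5)·(-2)] = 81/112
L_3(1/2) = (9/2)·(5/2)·(-5/2)/[(9)·(7)·(2)] = -25/112
Sum: 2·(-25/112) + (-8)·(81/112) + 7·(81/112) + 1·(-25/112) = -39/28

-39/28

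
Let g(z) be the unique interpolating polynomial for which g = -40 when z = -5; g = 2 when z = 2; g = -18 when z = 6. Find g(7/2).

-7/4

Evaluate each Lagrange basis at z = 7/2:
L_0(7/2) = (3/2)·(-5/2)/[(-7)·(-11)] = -15/308
L_1(7/2) = (17/2)·(-5/2)/[(7)·(-4)] = 85/112
L_2(7/2) = (17/2)·(3/2)/[(11)·(4)] = 51/176
Sum: (-40)·(-15/308) + 2·(85/112) + (-18)·(51/176) = -7/4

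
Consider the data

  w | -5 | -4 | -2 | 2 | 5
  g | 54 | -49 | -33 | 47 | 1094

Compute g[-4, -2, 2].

g[-4,-2] = (-33 - (-49)) / (-2 - (-4)) = 8
g[-2,2] = (47 - (-33)) / (2 - (-2)) = 20
g[-4,-2,2] = (20 - 8) / (2 - (-4)) = 2

2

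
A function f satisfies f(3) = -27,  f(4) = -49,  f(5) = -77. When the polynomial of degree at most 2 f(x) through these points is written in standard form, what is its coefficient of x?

L_0(x) = (x - 4)(x - 5) / [2] = (1/2)x^2 - (9/2)x + 10
L_1(x) = (x - 3)(x - 5) / [-1] = -x^2 + 8x - 15
L_2(x) = (x - 3)(x - 4) / [2] = (1/2)x^2 - (7/2)x + 6
f(x) = (-27)·L_0 + (-49)·L_1 + (-77)·L_2
Only the coefficient of x is needed; take it from each L_i and combine:
(-27)·(-9/2) + (-49)·(8) + (-77)·(-7/2) = -1

-1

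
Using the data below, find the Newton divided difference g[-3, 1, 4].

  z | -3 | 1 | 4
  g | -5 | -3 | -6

-3/14

g[-3,1] = (-3 - (-5)) / (1 - (-3)) = 1/2
g[1,4] = (-6 - (-3)) / (4 - 1) = -1
g[-3,1,4] = (-1 - 1/2) / (4 - (-3)) = -3/14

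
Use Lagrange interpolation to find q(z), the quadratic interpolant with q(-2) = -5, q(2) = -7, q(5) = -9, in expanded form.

L_0(z) = (z - 2)(z - 5) / [28] = (1/28)z^2 - (1/4)z + 5/14
L_1(z) = (z + 2)(z - 5) / [-12] = -(1/12)z^2 + (1/4)z + 5/6
L_2(z) = (z + 2)(z - 2) / [21] = (1/21)z^2 - 4/21
q(z) = (-5)·L_0 + (-7)·L_1 + (-9)·L_2
  (-5)·L_0(z) = -(5/28)z^2 + (5/4)z - 25/14
  (-7)·L_1(z) = (7/12)z^2 - (7/4)z - 35/6
  (-9)·L_2(z) = -(3/7)z^2 + 12/7
Adding term by term: -(1/42)z^2 - (1/2)z - 124/21

q(z) = -(1/42)z^2 - (1/2)z - 124/21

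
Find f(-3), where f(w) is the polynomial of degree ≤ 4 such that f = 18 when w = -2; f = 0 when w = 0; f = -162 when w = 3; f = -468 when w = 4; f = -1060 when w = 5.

L_0(-3) = (-3)·(-6)·(-7)·(-8)/[(-2)·(-5)·(-6)·(-7)] = 12/5
L_1(-3) = (-1)·(-6)·(-7)·(-8)/[(2)·(-3)·(-4)·(-5)] = -14/5
L_2(-3) = (-1)·(-3)·(-7)·(-8)/[(5)·(3)·(-1)·(-2)] = 28/5
L_3(-3) = (-1)·(-3)·(-6)·(-8)/[(6)·(4)·(1)·(-1)] = -6
L_4(-3) = (-1)·(-3)·(-6)·(-7)/[(7)·(5)·(2)·(1)] = 9/5
Sum: 18·(12/5) + 0 + (-162)·(28/5) + (-468)·(-6) + (-1060)·(9/5) = 36

36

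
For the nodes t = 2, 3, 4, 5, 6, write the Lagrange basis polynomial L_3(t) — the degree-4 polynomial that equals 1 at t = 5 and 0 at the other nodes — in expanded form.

L_3(t) = (t - 2)(t - 3)(t - 4)(t - 6) / [(3)·(2)·(1)·(-1)]
       = (t^4 - 15t^3 + 80t^2 - 180t + 144) / (-6)

L_3(t) = -(1/6)t^4 + (5/2)t^3 - (40/3)t^2 + 30t - 24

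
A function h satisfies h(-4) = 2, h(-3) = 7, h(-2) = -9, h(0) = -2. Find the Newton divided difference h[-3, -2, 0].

13/2

h[-3,-2] = (-9 - 7) / (-2 - (-3)) = -16
h[-2,0] = (-2 - (-9)) / (0 - (-2)) = 7/2
h[-3,-2,0] = (7/2 - (-16)) / (0 - (-3)) = 13/2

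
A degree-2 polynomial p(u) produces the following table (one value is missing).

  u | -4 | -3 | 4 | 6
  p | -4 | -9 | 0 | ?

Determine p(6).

117/7

The 3 known values determine p uniquely (degree ≤ 2).
L_0(6) = (9)·(2)/[(-1)·(-8)] = 9/4
L_1(6) = (10)·(2)/[(1)·(-7)] = -20/7
L_2(6) = (10)·(9)/[(8)·(7)] = 45/28
Sum: (-4)·(9/4) + (-9)·(-20/7) + 0 = 117/7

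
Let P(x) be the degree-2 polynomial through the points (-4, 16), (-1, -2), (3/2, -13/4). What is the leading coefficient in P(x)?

1

The leading coefficient equals the top divided difference P[-4,-1,3/2].
P[-4,-1] = (-2 - 16) / (-1 - (-4)) = -6
P[-1,3/2] = (-13/4 - (-2)) / (3/2 - (-1)) = -1/2
P[-4,-1,3/2] = (-1/2 - (-6)) / (3/2 - (-4)) = 1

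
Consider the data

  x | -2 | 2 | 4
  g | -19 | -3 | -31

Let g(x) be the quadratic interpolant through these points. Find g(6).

Evaluate each Lagrange basis at x = 6:
L_0(6) = (4)·(2)/[(-4)·(-6)] = 1/3
L_1(6) = (8)·(2)/[(4)·(-2)] = -2
L_2(6) = (8)·(4)/[(6)·(2)] = 8/3
Sum: (-19)·(1/3) + (-3)·(-2) + (-31)·(8/3) = -83

-83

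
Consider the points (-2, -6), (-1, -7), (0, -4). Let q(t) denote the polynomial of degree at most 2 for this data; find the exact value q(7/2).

38

Evaluate each Lagrange basis at t = 7/2:
L_0(7/2) = (9/2)·(7/2)/[(-1)·(-2)] = 63/8
L_1(7/2) = (11/2)·(7/2)/[(1)·(-1)] = -77/4
L_2(7/2) = (11/2)·(9/2)/[(2)·(1)] = 99/8
Sum: (-6)·(63/8) + (-7)·(-77/4) + (-4)·(99/8) = 38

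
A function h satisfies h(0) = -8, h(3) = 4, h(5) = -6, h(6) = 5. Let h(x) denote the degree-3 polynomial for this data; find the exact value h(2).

Evaluate each Lagrange basis at x = 2:
L_0(2) = (-1)·(-3)·(-4)/[(-3)·(-5)·(-6)] = 2/15
L_1(2) = (2)·(-3)·(-4)/[(3)·(-2)·(-3)] = 4/3
L_2(2) = (2)·(-1)·(-4)/[(5)·(2)·(-1)] = -4/5
L_3(2) = (2)·(-1)·(-3)/[(6)·(3)·(1)] = 1/3
Sum: (-8)·(2/15) + 4·(4/3) + (-6)·(-4/5) + 5·(1/3) = 161/15

161/15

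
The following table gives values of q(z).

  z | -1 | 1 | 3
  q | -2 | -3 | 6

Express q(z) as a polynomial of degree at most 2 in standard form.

q(z) = (5/4)z^2 - (1/2)z - 15/4

Newton's divided differences:
q[-1,1] = (-3 - (-2)) / (1 - (-1)) = -1/2
q[1,3] = (6 - (-3)) / (3 - 1) = 9/2
q[-1,1,3] = (9/2 - (-1/2)) / (3 - (-1)) = 5/4
q(z) = -2 + (-1/2)·(z + 1) + (5/4)·(z + 1)(z - 1)
Expanding: q(z) = (5/4)z^2 - (1/2)z - 15/4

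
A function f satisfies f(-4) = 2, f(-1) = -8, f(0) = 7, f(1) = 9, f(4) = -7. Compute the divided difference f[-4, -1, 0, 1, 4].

63/160

f[-4,-1] = (-8 - 2) / (-1 - (-4)) = -10/3
f[-1,0] = (7 - (-8)) / (0 - (-1)) = 15
f[0,1] = (9 - 7) / (1 - 0) = 2
f[1,4] = (-7 - 9) / (4 - 1) = -16/3
f[-4,-1,0] = (15 - (-10/3)) / (0 - (-4)) = 55/12
f[-1,0,1] = (2 - 15) / (1 - (-1)) = -13/2
f[0,1,4] = (-16/3 - 2) / (4 - 0) = -11/6
f[-4,-1,0,1] = (-13/2 - 55/12) / (1 - (-4)) = -133/60
f[-1,0,1,4] = (-11/6 - (-13/2)) / (4 - (-1)) = 14/15
f[-4,-1,0,1,4] = (14/15 - (-133/60)) / (4 - (-4)) = 63/160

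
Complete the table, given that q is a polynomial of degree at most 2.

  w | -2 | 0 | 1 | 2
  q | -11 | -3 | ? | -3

-2

The 3 known values determine q uniquely (degree ≤ 2).
Evaluate each Lagrange basis at w = 1:
L_0(1) = (1)·(-1)/[(-2)·(-4)] = -1/8
L_1(1) = (3)·(-1)/[(2)·(-2)] = 3/4
L_2(1) = (3)·(1)/[(4)·(2)] = 3/8
Sum: (-11)·(-1/8) + (-3)·(3/4) + (-3)·(3/8) = -2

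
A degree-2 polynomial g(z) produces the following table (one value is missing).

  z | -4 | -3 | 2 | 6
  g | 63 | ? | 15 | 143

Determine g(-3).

The 3 known values determine g uniquely (degree ≤ 2).
Evaluate each Lagrange basis at z = -3:
L_0(-3) = (-5)·(-9)/[(-6)·(-10)] = 3/4
L_1(-3) = (1)·(-9)/[(6)·(-4)] = 3/8
L_2(-3) = (1)·(-5)/[(10)·(4)] = -1/8
Sum: 63·(3/4) + 15·(3/8) + 143·(-1/8) = 35

35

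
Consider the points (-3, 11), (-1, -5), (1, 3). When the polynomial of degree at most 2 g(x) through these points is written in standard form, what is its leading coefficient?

Build the Lagrange basis polynomials:
L_0(x) = (x + 1)(x - 1) / [8] = (1/8)x^2 - 1/8
L_1(x) = (x + 3)(x - 1) / [-4] = -(1/4)x^2 - (1/2)x + 3/4
L_2(x) = (x + 3)(x + 1) / [8] = (1/8)x^2 + (1/2)x + 3/8
g(x) = 11·L_0 + (-5)·L_1 + 3·L_2
Only the coefficient of x^2 is needed; take it from each L_i and combine:
11·(1/8) + (-5)·(-1/4) + 3·(1/8) = 3

3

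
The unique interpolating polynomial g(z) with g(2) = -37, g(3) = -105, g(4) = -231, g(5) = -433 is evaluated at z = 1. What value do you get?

Evaluate each Lagrange basis at z = 1:
L_0(1) = (-2)·(-3)·(-4)/[(-1)·(-2)·(-3)] = 4
L_1(1) = (-1)·(-3)·(-4)/[(1)·(-1)·(-2)] = -6
L_2(1) = (-1)·(-2)·(-4)/[(2)·(1)·(-1)] = 4
L_3(1) = (-1)·(-2)·(-3)/[(3)·(2)·(1)] = -1
Sum: (-37)·(4) + (-105)·(-6) + (-231)·(4) + (-433)·(-1) = -9

-9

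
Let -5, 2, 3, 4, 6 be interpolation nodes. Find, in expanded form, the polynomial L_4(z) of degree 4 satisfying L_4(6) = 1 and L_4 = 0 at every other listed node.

L_4(z) = (1/264)z^4 - (1/66)z^3 - (19/264)z^2 + (53/132)z - 5/11

L_4(z) = (z + 5)(z - 2)(z - 3)(z - 4) / [(11)·(4)·(3)·(2)]
       = (z^4 - 4z^3 - 19z^2 + 106z - 120) / (264)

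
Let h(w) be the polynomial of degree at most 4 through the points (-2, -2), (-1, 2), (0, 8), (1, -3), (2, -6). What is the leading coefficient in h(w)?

11/6

The leading coefficient equals the top divided difference h[-2,-1,0,1,2].
h[-2,-1] = (2 - (-2)) / (-1 - (-2)) = 4
h[-1,0] = (8 - 2) / (0 - (-1)) = 6
h[0,1] = (-3 - 8) / (1 - 0) = -11
h[1,2] = (-6 - (-3)) / (2 - 1) = -3
h[-2,-1,0] = (6 - 4) / (0 - (-2)) = 1
h[-1,0,1] = (-11 - 6) / (1 - (-1)) = -17/2
h[0,1,2] = (-3 - (-11)) / (2 - 0) = 4
h[-2,-1,0,1] = (-17/2 - 1) / (1 - (-2)) = -19/6
h[-1,0,1,2] = (4 - (-17/2)) / (2 - (-1)) = 25/6
h[-2,-1,0,1,2] = (25/6 - (-19/6)) / (2 - (-2)) = 11/6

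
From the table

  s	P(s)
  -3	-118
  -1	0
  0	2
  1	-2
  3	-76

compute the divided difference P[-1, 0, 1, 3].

-2

P[-1,0] = (2 - 0) / (0 - (-1)) = 2
P[0,1] = (-2 - 2) / (1 - 0) = -4
P[1,3] = (-76 - (-2)) / (3 - 1) = -37
P[-1,0,1] = (-4 - 2) / (1 - (-1)) = -3
P[0,1,3] = (-37 - (-4)) / (3 - 0) = -11
P[-1,0,1,3] = (-11 - (-3)) / (3 - (-1)) = -2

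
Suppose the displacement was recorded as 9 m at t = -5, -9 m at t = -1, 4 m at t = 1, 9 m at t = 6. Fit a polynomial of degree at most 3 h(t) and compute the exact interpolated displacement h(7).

L_0(7) = (8)·(6)·(1)/[(-4)·(-6)·(-11)] = -2/11
L_1(7) = (12)·(6)·(1)/[(4)·(-2)·(-7)] = 9/7
L_2(7) = (12)·(8)·(1)/[(6)·(2)·(-5)] = -8/5
L_3(7) = (12)·(8)·(6)/[(11)·(7)·(5)] = 576/385
Sum: 9·(-2/11) + (-9)·(9/7) + 4·(-8/5) + 9·(576/385) = -43/7

-43/7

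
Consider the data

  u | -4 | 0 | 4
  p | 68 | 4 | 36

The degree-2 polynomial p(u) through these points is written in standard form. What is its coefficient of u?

L_0(u) = u(u - 4) / [32] = (1/32)u^2 - (1/8)u
L_1(u) = (u + 4)(u - 4) / [-16] = -(1/16)u^2 + 1
L_2(u) = (u + 4)u / [32] = (1/32)u^2 + (1/8)u
p(u) = 68·L_0 + 4·L_1 + 36·L_2
Only the coefficient of u is needed; take it from each L_i and combine:
68·(-1/8) + 4·(0) + 36·(1/8) = -4

-4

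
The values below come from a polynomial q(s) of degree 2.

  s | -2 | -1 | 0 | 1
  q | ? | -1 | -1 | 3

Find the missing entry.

The 3 known values determine q uniquely (degree ≤ 2).
Evaluate each Lagrange basis at s = -2:
L_0(-2) = (-2)·(-3)/[(-1)·(-2)] = 3
L_1(-2) = (-1)·(-3)/[(1)·(-1)] = -3
L_2(-2) = (-1)·(-2)/[(2)·(1)] = 1
Sum: (-1)·(3) + (-1)·(-3) + 3·(1) = 3

3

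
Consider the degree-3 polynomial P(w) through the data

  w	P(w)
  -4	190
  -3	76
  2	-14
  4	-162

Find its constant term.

Build the Lagrange basis polynomials:
L_0(w) = (w + 3)(w - 2)(w - 4) / [-48] = -(1/48)w^3 + (1/16)w^2 + (5/24)w - 1/2
L_1(w) = (w + 4)(w - 2)(w - 4) / [35] = (1/35)w^3 - (2/35)w^2 - (16/35)w + 32/35
L_2(w) = (w + 4)(w + 3)(w - 4) / [-60] = -(1/60)w^3 - (1/20)w^2 + (4/15)w + 4/5
L_3(w) = (w + 4)(w + 3)(w - 2) / [112] = (1/112)w^3 + (5/112)w^2 - (1/56)w - 3/14
P(w) = 190·L_0 + 76·L_1 + (-14)·L_2 + (-162)·L_3
Only the constant term is needed; take it from each L_i and combine:
190·(-1/2) + 76·(32/35) + (-14)·(4/5) + (-162)·(-3/14) = -2

-2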